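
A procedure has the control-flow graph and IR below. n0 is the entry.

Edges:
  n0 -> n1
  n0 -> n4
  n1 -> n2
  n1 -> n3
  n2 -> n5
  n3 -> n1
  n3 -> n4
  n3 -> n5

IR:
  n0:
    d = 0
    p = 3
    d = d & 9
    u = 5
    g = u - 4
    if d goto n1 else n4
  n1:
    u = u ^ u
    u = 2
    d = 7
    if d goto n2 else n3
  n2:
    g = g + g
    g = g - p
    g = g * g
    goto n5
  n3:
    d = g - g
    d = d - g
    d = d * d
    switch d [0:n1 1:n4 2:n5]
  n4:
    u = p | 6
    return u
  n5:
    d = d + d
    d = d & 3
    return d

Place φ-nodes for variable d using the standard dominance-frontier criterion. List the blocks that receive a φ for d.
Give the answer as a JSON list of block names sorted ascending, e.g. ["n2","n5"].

idom tree: n1←n0 n2←n1 n3←n1 n4←n0 n5←n1
Dom∩ at merges:
  n1: preds {n0,n3}: {n0} ∩ {n0,n1,n3} = {n0}; idom=n0
  n4: preds {n0,n3}: {n0} ∩ {n0,n1,n3} = {n0}; idom=n0
  n5: preds {n2,n3}: {n0,n1,n2} ∩ {n0,n1,n3} = {n0,n1}; idom=n1

DF walk-up:
  join n1 pred n0: · stop@n0
  join n1 pred n3: n3→n1 stop@n0
  join n4 pred n0: · stop@n0
  join n4 pred n3: n3→n1 stop@n0
  join n5 pred n2: n2 stop@n1
  join n5 pred n3: n3 stop@n1
  n0 → ∅
  n1 → {n1,n4}
  n2 → {n5}
  n3 → {n1,n4,n5}
  n4 → ∅
  n5 → ∅

φ for d: defs {n0,n1,n3,n5}
  DF⁺ = {n1,n4,n5}

Answer: ["n1", "n4", "n5"]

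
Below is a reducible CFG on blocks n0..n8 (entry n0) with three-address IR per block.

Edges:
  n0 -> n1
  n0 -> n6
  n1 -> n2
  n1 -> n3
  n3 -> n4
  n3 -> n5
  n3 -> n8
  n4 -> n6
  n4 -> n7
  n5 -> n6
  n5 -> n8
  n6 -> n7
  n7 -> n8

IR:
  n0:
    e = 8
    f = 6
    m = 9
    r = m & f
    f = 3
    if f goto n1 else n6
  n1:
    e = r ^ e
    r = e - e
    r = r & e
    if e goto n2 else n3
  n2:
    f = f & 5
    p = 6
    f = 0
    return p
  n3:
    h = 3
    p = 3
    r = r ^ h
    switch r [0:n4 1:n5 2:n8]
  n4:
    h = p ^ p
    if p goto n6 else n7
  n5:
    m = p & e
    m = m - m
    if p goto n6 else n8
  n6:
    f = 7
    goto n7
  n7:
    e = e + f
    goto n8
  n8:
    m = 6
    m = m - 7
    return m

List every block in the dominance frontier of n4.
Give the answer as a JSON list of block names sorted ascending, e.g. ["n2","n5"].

idom tree: n1←n0 n2←n1 n3←n1 n4←n3 n5←n3 n6←n0 n7←n0 n8←n0
Join-block Dom:
  n6: preds {n0,n4,n5}: {n0} ∩ {n0,n1,n3,n4} ∩ {n0,n1,n3,n5} = {n0}; idom=n0
  n7: preds {n4,n6}: {n0,n1,n3,n4} ∩ {n0,n6} = {n0}; idom=n0
  n8: preds {n3,n5,n7}: {n0,n1,n3} ∩ {n0,n1,n3,n5} ∩ {n0,n7} = {n0}; idom=n0

DF derivation:
  join n6 pred n0: · stop@n0
  join n6 pred n4: n4→n3→n1 stop@n0
  join n6 pred n5: n5→n3→n1 stop@n0
  join n7 pred n4: n4→n3→n1 stop@n0
  join n7 pred n6: n6 stop@n0
  join n8 pred n3: n3→n1 stop@n0
  join n8 pred n5: n5→n3→n1 stop@n0
  join n8 pred n7: n7 stop@n0
  n0: DF=∅
  n1: DF={n6,n7,n8}
  n2: DF=∅
  n3: DF={n6,n7,n8}
  n4: DF={n6,n7}
  n5: DF={n6,n8}
  n6: DF={n7}
  n7: DF={n8}
  n8: DF=∅

DF(n4) = ["n6", "n7"]

Answer: ["n6", "n7"]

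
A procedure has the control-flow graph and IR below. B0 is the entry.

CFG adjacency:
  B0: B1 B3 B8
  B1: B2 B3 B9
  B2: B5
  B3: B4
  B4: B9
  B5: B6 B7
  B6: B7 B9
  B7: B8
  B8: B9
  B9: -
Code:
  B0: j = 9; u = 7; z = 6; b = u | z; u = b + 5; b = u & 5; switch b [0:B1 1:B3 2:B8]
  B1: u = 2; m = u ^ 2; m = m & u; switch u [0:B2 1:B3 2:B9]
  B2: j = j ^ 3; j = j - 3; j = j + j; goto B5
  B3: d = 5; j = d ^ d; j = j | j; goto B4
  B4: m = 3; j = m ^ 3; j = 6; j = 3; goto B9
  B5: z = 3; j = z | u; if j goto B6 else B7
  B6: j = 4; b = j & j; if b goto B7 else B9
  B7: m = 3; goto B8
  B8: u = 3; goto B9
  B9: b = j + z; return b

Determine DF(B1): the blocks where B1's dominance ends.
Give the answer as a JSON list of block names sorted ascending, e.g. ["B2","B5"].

idom tree: B1←B0 B2←B1 B3←B0 B4←B3 B5←B2 B6←B5 B7←B5 B8←B0 B9←B0
Join-block Dom:
  B3: preds {B0,B1}: {B0} ∩ {B0,B1} = {B0}; idom=B0
  B7: preds {B5,B6}: {B0,B1,B2,B5} ∩ {B0,B1,B2,B5,B6} = {B0,B1,B2,B5}; idom=B5
  B8: preds {B0,B7}: {B0} ∩ {B0,B1,B2,B5,B7} = {B0}; idom=B0
  B9: preds {B1,B4,B6,B8}: {B0,B1} ∩ {B0,B3,B4} ∩ {B0,B1,B2,B5,B6} ∩ {B0,B8} = {B0}; idom=B0

DF derivation:
  join B3 pred B0: · stop@B0
  join B3 pred B1: B1 stop@B0
  join B7 pred B5: · stop@B5
  join B7 pred B6: B6 stop@B5
  join B8 pred B0: · stop@B0
  join B8 pred B7: B7→B5→B2→B1 stop@B0
  join B9 pred B1: B1 stop@B0
  join B9 pred B4: B4→B3 stop@B0
  join B9 pred B6: B6→B5→B2→B1 stop@B0
  join B9 pred B8: B8 stop@B0
  B0: DF=∅
  B1: DF={B3,B8,B9}
  B2: DF={B8,B9}
  B3: DF={B9}
  B4: DF={B9}
  B5: DF={B8,B9}
  B6: DF={B7,B9}
  B7: DF={B8}
  B8: DF={B9}
  B9: DF=∅

DF(B1) = ["B3", "B8", "B9"]

Answer: ["B3", "B8", "B9"]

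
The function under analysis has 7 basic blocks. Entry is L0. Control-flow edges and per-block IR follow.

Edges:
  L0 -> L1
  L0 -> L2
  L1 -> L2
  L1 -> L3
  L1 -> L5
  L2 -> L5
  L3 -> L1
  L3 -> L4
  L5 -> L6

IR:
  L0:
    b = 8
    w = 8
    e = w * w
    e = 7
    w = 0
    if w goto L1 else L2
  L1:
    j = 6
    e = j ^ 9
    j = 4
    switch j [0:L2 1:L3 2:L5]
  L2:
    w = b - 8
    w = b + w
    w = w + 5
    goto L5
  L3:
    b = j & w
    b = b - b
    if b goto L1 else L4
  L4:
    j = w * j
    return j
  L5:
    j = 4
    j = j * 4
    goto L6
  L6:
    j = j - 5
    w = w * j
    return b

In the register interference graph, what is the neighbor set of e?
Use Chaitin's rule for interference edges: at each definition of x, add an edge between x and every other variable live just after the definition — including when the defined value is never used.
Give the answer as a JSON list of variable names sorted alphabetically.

def/use:
  L0 def {b,e,w} use ∅
  L1 def {e,j} use ∅
  L2 def {w} use {b}
  L3 def {b} use {j,w}
  L4 def {j} use {j,w}
  L5 def {j} use ∅
  L6 def {j,w} use {b,j,w}

Backward fixpoint:
  L0: in=∅ out={b,w}
  L1: in={b,w} out={b,j,w}
  L2: in={b} out={b,w}
  L3: in={j,w} out={b,j,w}
  L4: in={j,w} out=∅
  L5: in={b,w} out={b,j,w}
  L6: in={b,j,w} out=∅

Interference:
  b↔{e,j,w}
  e↔{b,w}
  j↔{b,w}
  w↔{b,e,j}

N(e) = ["b", "w"]

Answer: ["b", "w"]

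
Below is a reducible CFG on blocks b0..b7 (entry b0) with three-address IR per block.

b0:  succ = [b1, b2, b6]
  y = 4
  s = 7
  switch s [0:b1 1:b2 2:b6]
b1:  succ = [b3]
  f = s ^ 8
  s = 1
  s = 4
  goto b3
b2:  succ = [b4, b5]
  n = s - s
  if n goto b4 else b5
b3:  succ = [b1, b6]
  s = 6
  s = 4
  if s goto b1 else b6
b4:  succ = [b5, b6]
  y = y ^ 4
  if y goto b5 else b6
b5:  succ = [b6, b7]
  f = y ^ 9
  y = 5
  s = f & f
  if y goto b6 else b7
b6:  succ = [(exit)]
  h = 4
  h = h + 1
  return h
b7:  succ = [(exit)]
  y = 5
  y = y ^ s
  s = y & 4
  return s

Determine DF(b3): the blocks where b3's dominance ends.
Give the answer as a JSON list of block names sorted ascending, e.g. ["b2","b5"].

idom tree: b1←b0 b2←b0 b3←b1 b4←b2 b5←b2 b6←b0 b7←b5
Join-block Dom:
  b1: preds {b0,b3}: {b0} ∩ {b0,b1,b3} = {b0}; idom=b0
  b5: preds {b2,b4}: {b0,b2} ∩ {b0,b2,b4} = {b0,b2}; idom=b2
  b6: preds {b0,b3,b4,b5}: {b0} ∩ {b0,b1,b3} ∩ {b0,b2,b4} ∩ {b0,b2,b5} = {b0}; idom=b0

DF walk-up:
  join b1 pred b0: · stop@b0
  join b1 pred b3: b3→b1 stop@b0
  join b5 pred b2: · stop@b2
  join b5 pred b4: b4 stop@b2
  join b6 pred b0: · stop@b0
  join b6 pred b3: b3→b1 stop@b0
  join b6 pred b4: b4→b2 stop@b0
  join b6 pred b5: b5→b2 stop@b0
  b0 → ∅
  b1 → {b1,b6}
  b2 → {b6}
  b3 → {b1,b6}
  b4 → {b5,b6}
  b5 → {b6}
  b6 → ∅
  b7 → ∅

DF(b3) = ["b1", "b6"]

Answer: ["b1", "b6"]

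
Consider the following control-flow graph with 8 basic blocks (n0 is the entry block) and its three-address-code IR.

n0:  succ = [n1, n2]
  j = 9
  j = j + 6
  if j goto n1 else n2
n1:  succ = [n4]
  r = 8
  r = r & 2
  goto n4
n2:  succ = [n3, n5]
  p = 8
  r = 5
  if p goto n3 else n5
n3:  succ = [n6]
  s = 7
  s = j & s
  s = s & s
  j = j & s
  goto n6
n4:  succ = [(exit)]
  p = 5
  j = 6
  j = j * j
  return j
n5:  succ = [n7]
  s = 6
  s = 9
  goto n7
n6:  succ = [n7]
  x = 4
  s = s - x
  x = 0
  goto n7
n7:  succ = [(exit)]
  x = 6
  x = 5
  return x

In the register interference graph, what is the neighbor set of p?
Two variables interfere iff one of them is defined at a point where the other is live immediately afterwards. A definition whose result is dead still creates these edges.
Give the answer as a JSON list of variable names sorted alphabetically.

Block summaries:
  n0 def {j} use ∅
  n1 def {r} use ∅
  n2 def {p,r} use ∅
  n3 def {j,s} use {j}
  n4 def {j,p} use ∅
  n5 def {s} use ∅
  n6 def {s,x} use {s}
  n7 def {x} use ∅

Liveness:
  n0: in=∅ out={j}
  n1: in=∅ out=∅
  n2: in={j} out={j}
  n3: in={j} out={s}
  n4: in=∅ out=∅
  n5: in=∅ out=∅
  n6: in={s} out=∅
  n7: in=∅ out=∅

Conflict graph:
  j: {p,r,s}
  p: {j,r}
  r: {j,p}
  s: {j,x}
  x: {s}

N(p) = ["j", "r"]

Answer: ["j", "r"]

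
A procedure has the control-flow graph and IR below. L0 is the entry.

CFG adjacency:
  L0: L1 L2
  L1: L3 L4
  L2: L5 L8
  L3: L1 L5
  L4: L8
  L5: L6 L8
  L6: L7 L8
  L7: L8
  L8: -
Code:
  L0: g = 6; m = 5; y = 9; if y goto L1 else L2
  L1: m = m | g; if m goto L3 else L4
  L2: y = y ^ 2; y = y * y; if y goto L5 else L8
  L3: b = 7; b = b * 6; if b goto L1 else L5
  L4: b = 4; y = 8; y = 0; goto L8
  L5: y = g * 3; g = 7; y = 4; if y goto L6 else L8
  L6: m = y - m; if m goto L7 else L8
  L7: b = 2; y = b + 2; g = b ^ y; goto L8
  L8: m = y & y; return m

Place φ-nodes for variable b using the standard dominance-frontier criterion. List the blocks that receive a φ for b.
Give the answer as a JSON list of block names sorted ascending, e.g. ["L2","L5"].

idom tree: L1←L0 L2←L0 L3←L1 L4←L1 L5←L0 L6←L5 L7←L6 L8←L0
Dom at joins:
  L1: preds {L0,L3}: {L0} ∩ {L0,L1,L3} = {L0}; idom=L0
  L5: preds {L2,L3}: {L0,L2} ∩ {L0,L1,L3} = {L0}; idom=L0
  L8: preds {L2,L4,L5,L6,L7}: {L0,L2} ∩ {L0,L1,L4} ∩ {L0,L5} ∩ {L0,L5,L6} ∩ {L0,L5,L6,L7} = {L0}; idom=L0

DF walk-up:
  L1←L0: walk · to L0
  L1←L3: walk L3→L1 to L0
  L5←L2: walk L2 to L0
  L5←L3: walk L3→L1 to L0
  L8←L2: walk L2 to L0
  L8←L4: walk L4→L1 to L0
  L8←L5: walk L5 to L0
  L8←L6: walk L6→L5 to L0
  L8←L7: walk L7→L6→L5 to L0
  L0: DF=∅
  L1: DF={L1,L5,L8}
  L2: DF={L5,L8}
  L3: DF={L1,L5}
  L4: DF={L8}
  L5: DF={L8}
  L6: DF={L8}
  L7: DF={L8}
  L8: DF=∅

φ for b: defs {L3,L4,L7}
  DF⁺ = {L1,L5,L8}

Answer: ["L1", "L5", "L8"]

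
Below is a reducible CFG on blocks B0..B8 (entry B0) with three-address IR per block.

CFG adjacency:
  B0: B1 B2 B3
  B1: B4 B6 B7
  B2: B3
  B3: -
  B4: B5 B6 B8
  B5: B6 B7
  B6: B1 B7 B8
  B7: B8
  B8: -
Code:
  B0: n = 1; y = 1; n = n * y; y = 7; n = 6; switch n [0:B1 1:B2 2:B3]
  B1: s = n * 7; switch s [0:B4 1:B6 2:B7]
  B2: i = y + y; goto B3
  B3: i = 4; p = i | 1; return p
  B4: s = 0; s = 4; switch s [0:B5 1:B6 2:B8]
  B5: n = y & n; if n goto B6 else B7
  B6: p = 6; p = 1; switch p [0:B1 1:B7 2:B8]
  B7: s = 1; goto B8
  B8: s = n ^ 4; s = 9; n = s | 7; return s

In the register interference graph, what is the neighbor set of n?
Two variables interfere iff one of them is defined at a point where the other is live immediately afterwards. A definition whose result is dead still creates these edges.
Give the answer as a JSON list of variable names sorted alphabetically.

Answer: ["p", "s", "y"]

Derivation:
Per-block:
  B0: def={n,y} ue=∅
  B1: def={s} ue={n}
  B2: def={i} ue={y}
  B3: def={i,p} ue=∅
  B4: def={s} ue=∅
  B5: def={n} ue={n,y}
  B6: def={p} ue=∅
  B7: def={s} ue=∅
  B8: def={n,s} ue={n}

Live sets:
  B0: in=∅ out={n,y}
  B1: in={n,y} out={n,y}
  B2: in={y} out=∅
  B3: in=∅ out=∅
  B4: in={n,y} out={n,y}
  B5: in={n,y} out={n,y}
  B6: in={n,y} out={n,y}
  B7: in={n} out={n}
  B8: in={n} out=∅

Interference:
  i — ∅
  n — {p,s,y}
  p — {n,y}
  s — {n,y}
  y — {n,p,s}

N(n) = ["p", "s", "y"]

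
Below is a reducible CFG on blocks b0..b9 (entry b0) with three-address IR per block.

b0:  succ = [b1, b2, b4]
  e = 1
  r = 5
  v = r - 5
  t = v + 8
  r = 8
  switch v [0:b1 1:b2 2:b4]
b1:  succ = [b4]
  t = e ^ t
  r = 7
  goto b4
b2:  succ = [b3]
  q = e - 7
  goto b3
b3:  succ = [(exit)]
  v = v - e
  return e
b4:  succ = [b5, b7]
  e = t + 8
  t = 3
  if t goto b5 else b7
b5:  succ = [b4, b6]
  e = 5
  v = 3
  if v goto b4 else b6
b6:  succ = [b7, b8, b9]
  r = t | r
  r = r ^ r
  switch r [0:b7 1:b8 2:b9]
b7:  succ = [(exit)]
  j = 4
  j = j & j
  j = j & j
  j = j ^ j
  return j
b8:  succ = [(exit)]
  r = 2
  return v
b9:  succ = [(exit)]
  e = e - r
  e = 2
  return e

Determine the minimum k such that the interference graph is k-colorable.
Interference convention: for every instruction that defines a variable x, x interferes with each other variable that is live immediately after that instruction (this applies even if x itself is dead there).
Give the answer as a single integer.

def/use:
  b0: {e,r,t,v} / ∅
  b1: {r,t} / {e,t}
  b2: {q} / {e}
  b3: {v} / {e,v}
  b4: {e,t} / {t}
  b5: {e,v} / ∅
  b6: {r} / {r,t}
  b7: {j} / ∅
  b8: {r} / {v}
  b9: {e} / {e,r}

Backward fixpoint:
  b0: in=∅ out={e,r,t,v}
  b1: in={e,t} out={r,t}
  b2: in={e,v} out={e,v}
  b3: in={e,v} out=∅
  b4: in={r,t} out={r,t}
  b5: in={r,t} out={e,r,t,v}
  b6: in={e,r,t,v} out={e,r,v}
  b7: in=∅ out=∅
  b8: in={v} out=∅
  b9: in={e,r} out=∅

Interference:
  e↔{q,r,t,v}
  j↔∅
  q↔{e,v}
  r↔{e,t,v}
  t↔{e,r,v}
  v↔{e,q,r,t}

Registers:
  {e,r,t,v} pairwise interfere (4-clique) ⇒ χ ≥ 4
  assign e→R0 j→R0 q→R2 r→R2 t→R3 v→R1 — no edge inside a register ⇒ χ ≤ 4
  χ = 4

Answer: 4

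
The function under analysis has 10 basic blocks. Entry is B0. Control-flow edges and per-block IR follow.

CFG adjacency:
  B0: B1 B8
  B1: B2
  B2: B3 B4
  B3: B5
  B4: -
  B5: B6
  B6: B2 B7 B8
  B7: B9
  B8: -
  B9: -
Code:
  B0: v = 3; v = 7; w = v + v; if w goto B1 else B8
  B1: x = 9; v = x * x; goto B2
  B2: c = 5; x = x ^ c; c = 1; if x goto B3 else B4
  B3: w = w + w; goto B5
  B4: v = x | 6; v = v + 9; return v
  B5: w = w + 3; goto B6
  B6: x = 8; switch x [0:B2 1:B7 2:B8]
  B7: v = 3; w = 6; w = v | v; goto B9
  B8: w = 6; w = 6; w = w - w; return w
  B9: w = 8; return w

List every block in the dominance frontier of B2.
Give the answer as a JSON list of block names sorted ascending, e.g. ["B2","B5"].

Answer: ["B2", "B8"]

Derivation:
idom tree: B1←B0 B2←B1 B3←B2 B4←B2 B5←B3 B6←B5 B7←B6 B8←B0 B9←B7
Join-block Dom:
  B2: preds {B1,B6}: {B0,B1} ∩ {B0,B1,B2,B3,B5,B6} = {B0,B1}; idom=B1
  B8: preds {B0,B6}: {B0} ∩ {B0,B1,B2,B3,B5,B6} = {B0}; idom=B0

DF derivation:
  join B2 pred B1: · stop@B1
  join B2 pred B6: B6→B5→B3→B2 stop@B1
  join B8 pred B0: · stop@B0
  join B8 pred B6: B6→B5→B3→B2→B1 stop@B0
  B0 → ∅
  B1 → {B8}
  B2 → {B2,B8}
  B3 → {B2,B8}
  B4 → ∅
  B5 → {B2,B8}
  B6 → {B2,B8}
  B7 → ∅
  B8 → ∅
  B9 → ∅

DF(B2) = ["B2", "B8"]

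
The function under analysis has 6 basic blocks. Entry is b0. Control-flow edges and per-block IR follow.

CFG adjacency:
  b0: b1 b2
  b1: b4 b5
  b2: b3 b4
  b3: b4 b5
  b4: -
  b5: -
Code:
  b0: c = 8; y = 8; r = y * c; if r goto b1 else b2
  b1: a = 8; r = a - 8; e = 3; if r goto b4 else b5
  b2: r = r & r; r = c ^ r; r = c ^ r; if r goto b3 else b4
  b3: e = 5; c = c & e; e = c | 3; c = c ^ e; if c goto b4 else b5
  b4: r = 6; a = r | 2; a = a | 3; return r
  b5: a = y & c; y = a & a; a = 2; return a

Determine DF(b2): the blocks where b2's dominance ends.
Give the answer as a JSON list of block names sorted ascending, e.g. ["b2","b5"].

Answer: ["b4", "b5"]

Working:
idom tree: b1←b0 b2←b0 b3←b2 b4←b0 b5←b0
Dom at joins:
  b4: preds {b1,b2,b3}: {b0,b1} ∩ {b0,b2} ∩ {b0,b2,b3} = {b0}; idom=b0
  b5: preds {b1,b3}: {b0,b1} ∩ {b0,b2,b3} = {b0}; idom=b0

Frontier:
  join b4 pred b1: b1 stop@b0
  join b4 pred b2: b2 stop@b0
  join b4 pred b3: b3→b2 stop@b0
  join b5 pred b1: b1 stop@b0
  join b5 pred b3: b3→b2 stop@b0
  DF(b0)=∅
  DF(b1)={b4,b5}
  DF(b2)={b4,b5}
  DF(b3)={b4,b5}
  DF(b4)=∅
  DF(b5)=∅

DF(b2) = ["b4", "b5"]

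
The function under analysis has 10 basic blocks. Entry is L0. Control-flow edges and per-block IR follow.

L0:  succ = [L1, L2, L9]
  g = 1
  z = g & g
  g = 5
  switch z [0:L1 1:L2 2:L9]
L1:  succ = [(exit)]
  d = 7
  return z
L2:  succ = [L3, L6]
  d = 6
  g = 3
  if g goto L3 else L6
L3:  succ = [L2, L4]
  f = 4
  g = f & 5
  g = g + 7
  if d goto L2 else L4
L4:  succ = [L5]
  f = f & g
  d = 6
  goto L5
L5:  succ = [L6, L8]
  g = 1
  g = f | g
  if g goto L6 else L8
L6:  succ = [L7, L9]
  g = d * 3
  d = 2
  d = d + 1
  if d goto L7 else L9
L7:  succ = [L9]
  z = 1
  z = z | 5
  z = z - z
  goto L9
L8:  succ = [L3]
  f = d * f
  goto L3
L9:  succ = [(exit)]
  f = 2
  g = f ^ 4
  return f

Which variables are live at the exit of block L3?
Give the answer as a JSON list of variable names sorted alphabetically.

def/use:
  L0: {g,z} / ∅
  L1: {d} / {z}
  L2: {d,g} / ∅
  L3: {f,g} / {d}
  L4: {d,f} / {f,g}
  L5: {g} / {f}
  L6: {d,g} / {d}
  L7: {z} / ∅
  L8: {f} / {d,f}
  L9: {f,g} / ∅

Liveness:
  L0: in=∅ out={z}
  L1: in={z} out=∅
  L2: in=∅ out={d}
  L3: in={d} out={f,g}
  L4: in={f,g} out={d,f}
  L5: in={d,f} out={d,f}
  L6: in={d} out=∅
  L7: in=∅ out=∅
  L8: in={d,f} out={d}
  L9: in=∅ out=∅

live-out(L3) = ["f", "g"]

Answer: ["f", "g"]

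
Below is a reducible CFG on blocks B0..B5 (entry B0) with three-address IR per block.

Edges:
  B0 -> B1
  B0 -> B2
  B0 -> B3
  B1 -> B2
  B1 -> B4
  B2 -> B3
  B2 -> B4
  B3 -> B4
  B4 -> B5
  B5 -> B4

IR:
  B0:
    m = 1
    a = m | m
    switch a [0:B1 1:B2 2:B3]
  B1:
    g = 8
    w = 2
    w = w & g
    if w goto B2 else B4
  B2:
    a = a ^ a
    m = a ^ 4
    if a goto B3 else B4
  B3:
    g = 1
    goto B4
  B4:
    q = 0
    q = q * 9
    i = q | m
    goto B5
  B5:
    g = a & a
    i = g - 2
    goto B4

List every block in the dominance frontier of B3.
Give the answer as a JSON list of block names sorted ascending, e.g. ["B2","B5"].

idom tree: B1←B0 B2←B0 B3←B0 B4←B0 B5←B4
Join-block Dom:
  B2: preds {B0,B1}: {B0} ∩ {B0,B1} = {B0}; idom=B0
  B3: preds {B0,B2}: {B0} ∩ {B0,B2} = {B0}; idom=B0
  B4: preds {B1,B2,B3,B5}: {B0,B1} ∩ {B0,B2} ∩ {B0,B3} ∩ {B0,B4,B5} = {B0}; idom=B0

DF walk-up:
  B2←B0: walk · to B0
  B2←B1: walk B1 to B0
  B3←B0: walk · to B0
  B3←B2: walk B2 to B0
  B4←B1: walk B1 to B0
  B4←B2: walk B2 to B0
  B4←B3: walk B3 to B0
  B4←B5: walk B5→B4 to B0
  B0 → ∅
  B1 → {B2,B4}
  B2 → {B3,B4}
  B3 → {B4}
  B4 → {B4}
  B5 → {B4}

DF(B3) = ["B4"]

Answer: ["B4"]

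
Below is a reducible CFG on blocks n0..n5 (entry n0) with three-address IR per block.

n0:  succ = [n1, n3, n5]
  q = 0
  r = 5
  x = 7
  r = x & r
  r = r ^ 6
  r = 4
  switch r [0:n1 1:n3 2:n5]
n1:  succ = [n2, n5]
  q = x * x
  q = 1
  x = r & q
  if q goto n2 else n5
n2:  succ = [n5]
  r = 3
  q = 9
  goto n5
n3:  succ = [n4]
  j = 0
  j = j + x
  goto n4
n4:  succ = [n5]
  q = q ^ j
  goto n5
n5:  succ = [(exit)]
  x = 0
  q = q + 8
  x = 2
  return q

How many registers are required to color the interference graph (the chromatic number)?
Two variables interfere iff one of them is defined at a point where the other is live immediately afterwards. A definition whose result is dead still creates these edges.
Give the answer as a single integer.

Answer: 3

Analysis:
def/use:
  n0 def {q,r,x} use ∅
  n1 def {q,x} use {r,x}
  n2 def {q,r} use ∅
  n3 def {j} use {x}
  n4 def {q} use {j,q}
  n5 def {q,x} use {q}

Liveness:
  n0 li=∅ lo={q,r,x}
  n1 li={r,x} lo={q}
  n2 li=∅ lo={q}
  n3 li={q,x} lo={j,q}
  n4 li={j,q} lo={q}
  n5 li={q} lo=∅

Interference:
  j↔{q,x}
  q↔{j,r,x}
  r↔{q,x}
  x↔{j,q,r}

Chromatic number:
  clique {j,q,x} ⇒ need ≥ 3
  3-colouring: r0={q}  r1={x}  r2={j,r}
  χ = 3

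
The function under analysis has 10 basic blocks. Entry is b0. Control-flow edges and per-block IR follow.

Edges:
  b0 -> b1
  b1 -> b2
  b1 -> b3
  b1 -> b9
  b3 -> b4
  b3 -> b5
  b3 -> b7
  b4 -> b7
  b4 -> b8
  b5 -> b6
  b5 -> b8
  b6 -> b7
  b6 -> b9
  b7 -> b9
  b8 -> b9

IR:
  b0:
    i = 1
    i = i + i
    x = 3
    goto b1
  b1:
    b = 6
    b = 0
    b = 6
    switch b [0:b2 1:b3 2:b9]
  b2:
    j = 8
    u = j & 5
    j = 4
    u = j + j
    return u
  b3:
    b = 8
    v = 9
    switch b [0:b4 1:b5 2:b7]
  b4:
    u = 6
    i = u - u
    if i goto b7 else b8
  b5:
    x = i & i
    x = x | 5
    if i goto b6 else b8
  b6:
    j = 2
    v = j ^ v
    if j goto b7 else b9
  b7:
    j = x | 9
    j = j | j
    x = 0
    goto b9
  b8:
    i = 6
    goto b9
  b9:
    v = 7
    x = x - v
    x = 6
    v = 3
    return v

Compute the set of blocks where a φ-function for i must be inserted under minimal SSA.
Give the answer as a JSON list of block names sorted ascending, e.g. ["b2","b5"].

idom tree: b1←b0 b2←b1 b3←b1 b4←b3 b5←b3 b6←b5 b7←b3 b8←b3 b9←b1
Dom∩ at merges:
  b7: preds {b3,b4,b6}: {b0,b1,b3} ∩ {b0,b1,b3,b4} ∩ {b0,b1,b3,b5,b6} = {b0,b1,b3}; idom=b3
  b8: preds {b4,b5}: {b0,b1,b3,b4} ∩ {b0,b1,b3,b5} = {b0,b1,b3}; idom=b3
  b9: preds {b1,b6,b7,b8}: {b0,b1} ∩ {b0,b1,b3,b5,b6} ∩ {b0,b1,b3,b7} ∩ {b0,b1,b3,b8} = {b0,b1}; idom=b1

DF walk-up:
  b7←b3: walk · to b3
  b7←b4: walk b4 to b3
  b7←b6: walk b6→b5 to b3
  b8←b4: walk b4 to b3
  b8←b5: walk b5 to b3
  b9←b1: walk · to b1
  b9←b6: walk b6→b5→b3 to b1
  b9←b7: walk b7→b3 to b1
  b9←b8: walk b8→b3 to b1
  b0: DF=∅
  b1: DF=∅
  b2: DF=∅
  b3: DF={b9}
  b4: DF={b7,b8}
  b5: DF={b7,b8,b9}
  b6: DF={b7,b9}
  b7: DF={b9}
  b8: DF={b9}
  b9: DF=∅

φ for i: defs {b0,b4,b8}
  DF⁺ = {b7,b8,b9}

Answer: ["b7", "b8", "b9"]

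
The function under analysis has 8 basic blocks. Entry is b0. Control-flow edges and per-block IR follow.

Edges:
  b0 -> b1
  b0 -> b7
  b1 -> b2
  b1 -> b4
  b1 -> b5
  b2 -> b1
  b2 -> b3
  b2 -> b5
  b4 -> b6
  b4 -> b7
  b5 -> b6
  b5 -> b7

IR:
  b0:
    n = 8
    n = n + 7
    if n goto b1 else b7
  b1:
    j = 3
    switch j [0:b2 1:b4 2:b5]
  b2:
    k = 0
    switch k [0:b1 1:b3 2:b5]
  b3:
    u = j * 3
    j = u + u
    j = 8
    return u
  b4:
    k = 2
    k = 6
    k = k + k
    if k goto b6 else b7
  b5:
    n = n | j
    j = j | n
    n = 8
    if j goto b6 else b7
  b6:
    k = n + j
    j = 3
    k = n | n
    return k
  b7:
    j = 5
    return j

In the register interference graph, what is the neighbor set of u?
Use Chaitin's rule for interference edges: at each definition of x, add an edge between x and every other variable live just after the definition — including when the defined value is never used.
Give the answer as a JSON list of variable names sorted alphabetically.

Answer: ["j"]

Derivation:
def/use:
  b0: def={n} ue=∅
  b1: def={j} ue=∅
  b2: def={k} ue=∅
  b3: def={j,u} ue={j}
  b4: def={k} ue=∅
  b5: def={j,n} ue={j,n}
  b6: def={j,k} ue={j,n}
  b7: def={j} ue=∅

Backward fixpoint:
  b0 li=∅ lo={n}
  b1 li={n} lo={j,n}
  b2 li={j,n} lo={j,n}
  b3 li={j} lo=∅
  b4 li={j,n} lo={j,n}
  b5 li={j,n} lo={j,n}
  b6 li={j,n} lo=∅
  b7 li=∅ lo=∅

Conflict graph:
  j — {k,n,u}
  k — {j,n}
  n — {j,k}
  u — {j}

N(u) = ["j"]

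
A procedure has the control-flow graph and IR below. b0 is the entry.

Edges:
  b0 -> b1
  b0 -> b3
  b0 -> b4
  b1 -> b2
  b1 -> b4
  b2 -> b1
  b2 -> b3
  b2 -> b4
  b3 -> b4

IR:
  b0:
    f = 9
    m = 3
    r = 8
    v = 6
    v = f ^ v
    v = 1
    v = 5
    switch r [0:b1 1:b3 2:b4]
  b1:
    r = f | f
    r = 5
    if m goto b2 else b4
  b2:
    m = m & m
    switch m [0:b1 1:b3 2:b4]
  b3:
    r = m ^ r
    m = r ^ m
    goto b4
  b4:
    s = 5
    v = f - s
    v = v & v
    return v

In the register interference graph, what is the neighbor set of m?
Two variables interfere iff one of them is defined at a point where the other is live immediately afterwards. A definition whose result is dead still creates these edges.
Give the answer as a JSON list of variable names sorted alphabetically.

Answer: ["f", "r", "v"]

Derivation:
Per-block:
  b0: def={f,m,r,v} ue=∅
  b1: def={r} ue={f,m}
  b2: def={m} ue={m}
  b3: def={m,r} ue={m,r}
  b4: def={s,v} ue={f}

Live sets:
  b0 li=∅ lo={f,m,r}
  b1 li={f,m} lo={f,m,r}
  b2 li={f,m,r} lo={f,m,r}
  b3 li={f,m,r} lo={f}
  b4 li={f} lo=∅

Interfere edges:
  f — {m,r,s,v}
  m — {f,r,v}
  r — {f,m,v}
  s — {f}
  v — {f,m,r}

N(m) = ["f", "r", "v"]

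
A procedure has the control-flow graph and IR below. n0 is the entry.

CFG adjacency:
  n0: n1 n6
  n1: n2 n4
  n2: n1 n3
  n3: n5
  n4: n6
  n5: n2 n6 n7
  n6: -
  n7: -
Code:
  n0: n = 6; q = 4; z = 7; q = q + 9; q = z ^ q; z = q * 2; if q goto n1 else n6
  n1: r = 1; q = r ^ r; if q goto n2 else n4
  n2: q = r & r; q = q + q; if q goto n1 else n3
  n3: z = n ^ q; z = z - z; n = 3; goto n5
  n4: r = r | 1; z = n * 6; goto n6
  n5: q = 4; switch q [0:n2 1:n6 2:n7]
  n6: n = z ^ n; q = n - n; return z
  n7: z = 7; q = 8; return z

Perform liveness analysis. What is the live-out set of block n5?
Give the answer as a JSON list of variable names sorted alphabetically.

Answer: ["n", "r", "z"]

Analysis:
def/use:
  n0 def {n,q,z} use ∅
  n1 def {q,r} use ∅
  n2 def {q} use {r}
  n3 def {n,z} use {n,q}
  n4 def {r,z} use {n,r}
  n5 def {q} use ∅
  n6 def {n,q} use {n,z}
  n7 def {q,z} use ∅

Live sets:
  n0: in=∅ out={n,z}
  n1: in={n} out={n,r}
  n2: in={n,r} out={n,q,r}
  n3: in={n,q,r} out={n,r,z}
  n4: in={n,r} out={n,z}
  n5: in={n,r,z} out={n,r,z}
  n6: in={n,z} out=∅
  n7: in=∅ out=∅

live-out(n5) = ["n", "r", "z"]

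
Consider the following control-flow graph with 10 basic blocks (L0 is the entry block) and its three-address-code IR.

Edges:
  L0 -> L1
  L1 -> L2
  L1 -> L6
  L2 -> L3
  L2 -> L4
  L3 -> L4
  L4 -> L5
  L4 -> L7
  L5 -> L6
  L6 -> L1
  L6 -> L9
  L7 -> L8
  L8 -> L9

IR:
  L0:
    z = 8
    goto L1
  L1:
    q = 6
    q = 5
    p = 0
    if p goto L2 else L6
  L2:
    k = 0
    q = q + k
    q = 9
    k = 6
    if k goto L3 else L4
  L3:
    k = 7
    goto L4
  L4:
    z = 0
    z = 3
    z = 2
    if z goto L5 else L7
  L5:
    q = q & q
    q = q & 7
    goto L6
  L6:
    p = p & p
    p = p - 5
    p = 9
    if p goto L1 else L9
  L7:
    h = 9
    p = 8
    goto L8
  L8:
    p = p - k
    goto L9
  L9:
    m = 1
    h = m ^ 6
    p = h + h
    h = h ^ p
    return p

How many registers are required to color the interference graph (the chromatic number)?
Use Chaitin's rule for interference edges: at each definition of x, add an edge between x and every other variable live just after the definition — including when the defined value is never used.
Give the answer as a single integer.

Per-block:
  L0: def={z} ue=∅
  L1: def={p,q} ue=∅
  L2: def={k,q} ue={q}
  L3: def={k} ue=∅
  L4: def={z} ue=∅
  L5: def={q} ue={q}
  L6: def={p} ue={p}
  L7: def={h,p} ue=∅
  L8: def={p} ue={k,p}
  L9: def={h,m,p} ue=∅

Liveness:
  L0 li=∅ lo=∅
  L1 li=∅ lo={p,q}
  L2 li={p,q} lo={k,p,q}
  L3 li={p,q} lo={k,p,q}
  L4 li={k,p,q} lo={k,p,q}
  L5 li={p,q} lo={p}
  L6 li={p} lo=∅
  L7 li={k} lo={k,p}
  L8 li={k,p} lo=∅
  L9 li=∅ lo=∅

Interfere edges:
  h↔{k,p}
  k↔{h,p,q,z}
  m↔∅
  p↔{h,k,q,z}
  q↔{k,p,z}
  z↔{k,p,q}

Registers:
  clique {k,p,q,z} ⇒ need ≥ 4
  assign h→c2 k→c0 m→c0 p→c1 q→c2 z→c3 — no edge inside a register ⇒ χ ≤ 4
  χ = 4

Answer: 4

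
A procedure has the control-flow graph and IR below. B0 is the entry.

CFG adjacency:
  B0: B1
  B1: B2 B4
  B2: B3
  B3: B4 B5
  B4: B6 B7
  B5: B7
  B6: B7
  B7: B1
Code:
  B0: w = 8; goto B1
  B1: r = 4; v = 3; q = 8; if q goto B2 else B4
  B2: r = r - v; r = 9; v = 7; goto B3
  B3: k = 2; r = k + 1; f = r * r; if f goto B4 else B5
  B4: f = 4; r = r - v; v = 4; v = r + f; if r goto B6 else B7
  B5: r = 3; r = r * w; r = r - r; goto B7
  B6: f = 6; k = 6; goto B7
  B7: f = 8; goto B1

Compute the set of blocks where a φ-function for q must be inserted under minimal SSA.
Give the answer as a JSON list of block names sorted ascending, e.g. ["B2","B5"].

Answer: ["B1"]

Working:
idom tree: B1←B0 B2←B1 B3←B2 B4←B1 B5←B3 B6←B4 B7←B1
Dom at joins:
  B1: preds {B0,B7}: {B0} ∩ {B0,B1,B7} = {B0}; idom=B0
  B4: preds {B1,B3}: {B0,B1} ∩ {B0,B1,B2,B3} = {B0,B1}; idom=B1
  B7: preds {B4,B5,B6}: {B0,B1,B4} ∩ {B0,B1,B2,B3,B5} ∩ {B0,B1,B4,B6} = {B0,B1}; idom=B1

DF derivation:
  join B1 pred B0: · stop@B0
  join B1 pred B7: B7→B1 stop@B0
  join B4 pred B1: · stop@B1
  join B4 pred B3: B3→B2 stop@B1
  join B7 pred B4: B4 stop@B1
  join B7 pred B5: B5→B3→B2 stop@B1
  join B7 pred B6: B6→B4 stop@B1
  DF(B0)=∅
  DF(B1)={B1}
  DF(B2)={B4,B7}
  DF(B3)={B4,B7}
  DF(B4)={B7}
  DF(B5)={B7}
  DF(B6)={B7}
  DF(B7)={B1}

φ for q: defs {B1}
  DF⁺ = {B1}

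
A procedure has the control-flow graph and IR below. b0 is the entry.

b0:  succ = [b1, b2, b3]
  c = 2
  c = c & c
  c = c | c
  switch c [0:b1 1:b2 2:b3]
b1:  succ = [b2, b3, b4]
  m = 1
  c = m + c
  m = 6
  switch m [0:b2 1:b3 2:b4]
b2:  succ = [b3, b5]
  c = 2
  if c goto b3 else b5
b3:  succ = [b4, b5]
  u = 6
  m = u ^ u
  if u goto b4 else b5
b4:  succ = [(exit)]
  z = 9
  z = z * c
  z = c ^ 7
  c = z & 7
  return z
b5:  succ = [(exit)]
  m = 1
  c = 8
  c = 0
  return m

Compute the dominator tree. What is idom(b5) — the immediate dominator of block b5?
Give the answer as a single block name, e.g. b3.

idom tree: b1←b0 b2←b0 b3←b0 b4←b0 b5←b0
Dom at joins:
  b2: preds {b0,b1}: {b0} ∩ {b0,b1} = {b0}; idom=b0
  b3: preds {b0,b1,b2}: {b0} ∩ {b0,b1} ∩ {b0,b2} = {b0}; idom=b0
  b4: preds {b1,b3}: {b0,b1} ∩ {b0,b3} = {b0}; idom=b0
  b5: preds {b2,b3}: {b0,b2} ∩ {b0,b3} = {b0}; idom=b0

idom(b5) = b0

Answer: b0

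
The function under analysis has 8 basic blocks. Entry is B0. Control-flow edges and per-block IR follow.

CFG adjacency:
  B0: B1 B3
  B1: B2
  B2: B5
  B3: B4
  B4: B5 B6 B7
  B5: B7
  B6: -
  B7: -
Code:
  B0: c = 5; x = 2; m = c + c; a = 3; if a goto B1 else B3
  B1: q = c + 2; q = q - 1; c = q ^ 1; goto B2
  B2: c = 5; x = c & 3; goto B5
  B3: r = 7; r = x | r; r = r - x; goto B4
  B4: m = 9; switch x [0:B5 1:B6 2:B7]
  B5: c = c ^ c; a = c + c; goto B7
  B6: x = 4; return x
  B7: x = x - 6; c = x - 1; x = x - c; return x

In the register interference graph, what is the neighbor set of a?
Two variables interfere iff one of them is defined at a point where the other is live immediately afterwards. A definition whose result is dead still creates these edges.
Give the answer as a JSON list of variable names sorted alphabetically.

Answer: ["c", "x"]

Working:
Per-block:
  B0: def={a,c,m,x} ue=∅
  B1: def={c,q} ue={c}
  B2: def={c,x} ue=∅
  B3: def={r} ue={x}
  B4: def={m} ue={x}
  B5: def={a,c} ue={c}
  B6: def={x} ue=∅
  B7: def={c,x} ue={x}

Backward fixpoint:
  B0 li=∅ lo={c,x}
  B1 li={c} lo=∅
  B2 li=∅ lo={c,x}
  B3 li={c,x} lo={c,x}
  B4 li={c,x} lo={c,x}
  B5 li={c,x} lo={x}
  B6 li=∅ lo=∅
  B7 li={x} lo=∅

Conflict graph:
  a↔{c,x}
  c↔{a,m,r,x}
  m↔{c,x}
  q↔∅
  r↔{c,x}
  x↔{a,c,m,r}

N(a) = ["c", "x"]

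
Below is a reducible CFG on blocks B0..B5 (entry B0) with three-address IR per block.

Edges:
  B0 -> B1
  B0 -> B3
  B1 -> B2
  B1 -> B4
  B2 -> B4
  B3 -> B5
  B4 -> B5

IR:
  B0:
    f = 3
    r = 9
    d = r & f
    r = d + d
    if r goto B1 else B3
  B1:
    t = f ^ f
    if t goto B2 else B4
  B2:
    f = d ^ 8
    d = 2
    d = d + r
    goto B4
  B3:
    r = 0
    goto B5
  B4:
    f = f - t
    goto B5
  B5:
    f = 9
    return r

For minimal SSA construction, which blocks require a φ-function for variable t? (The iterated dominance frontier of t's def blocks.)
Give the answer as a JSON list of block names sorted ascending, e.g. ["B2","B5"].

idom tree: B1←B0 B2←B1 B3←B0 B4←B1 B5←B0
Join-block Dom:
  B4: preds {B1,B2}: {B0,B1} ∩ {B0,B1,B2} = {B0,B1}; idom=B1
  B5: preds {B3,B4}: {B0,B3} ∩ {B0,B1,B4} = {B0}; idom=B0

DF walk-up:
  B4←B1: walk · to B1
  B4←B2: walk B2 to B1
  B5←B3: walk B3 to B0
  B5←B4: walk B4→B1 to B0
  DF(B0)=∅
  DF(B1)={B5}
  DF(B2)={B4}
  DF(B3)={B5}
  DF(B4)={B5}
  DF(B5)=∅

φ for t: defs {B1}
  DF⁺ = {B5}

Answer: ["B5"]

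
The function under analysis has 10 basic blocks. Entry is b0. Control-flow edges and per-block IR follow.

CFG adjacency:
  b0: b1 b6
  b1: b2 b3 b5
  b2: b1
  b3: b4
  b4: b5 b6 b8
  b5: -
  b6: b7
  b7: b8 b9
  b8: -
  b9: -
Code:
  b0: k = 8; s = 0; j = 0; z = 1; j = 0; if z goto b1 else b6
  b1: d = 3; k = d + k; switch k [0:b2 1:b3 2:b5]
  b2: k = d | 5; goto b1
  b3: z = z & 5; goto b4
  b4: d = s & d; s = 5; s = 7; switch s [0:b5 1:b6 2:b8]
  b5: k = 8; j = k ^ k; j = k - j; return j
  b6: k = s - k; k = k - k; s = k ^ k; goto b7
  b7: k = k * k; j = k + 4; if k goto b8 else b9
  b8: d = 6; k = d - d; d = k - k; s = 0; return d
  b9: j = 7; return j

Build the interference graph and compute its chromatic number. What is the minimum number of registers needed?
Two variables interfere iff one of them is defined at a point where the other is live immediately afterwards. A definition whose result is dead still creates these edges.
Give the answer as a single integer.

Per-block:
  b0: {j,k,s,z} / ∅
  b1: {d,k} / {k}
  b2: {k} / {d}
  b3: {z} / {z}
  b4: {d,s} / {d,s}
  b5: {j,k} / ∅
  b6: {k,s} / {k,s}
  b7: {j,k} / {k}
  b8: {d,k,s} / ∅
  b9: {j} / ∅

Liveness:
  live b0: ∅→{k,s,z}
  live b1: {k,s,z}→{d,k,s,z}
  live b2: {d,s,z}→{k,s,z}
  live b3: {d,k,s,z}→{d,k,s}
  live b4: {d,k,s}→{k,s}
  live b5: ∅→∅
  live b6: {k,s}→{k}
  live b7: {k}→∅
  live b8: ∅→∅
  live b9: ∅→∅

Interference:
  d — {k,s,z}
  j — {k,s,z}
  k — {d,j,s,z}
  s — {d,j,k,z}
  z — {d,j,k,s}

Chromatic number:
  clique {d,k,s,z} ⇒ need ≥ 4
  4-colouring: r0={k}  r1={s}  r2={z}  r3={d,j}
  χ = 4

Answer: 4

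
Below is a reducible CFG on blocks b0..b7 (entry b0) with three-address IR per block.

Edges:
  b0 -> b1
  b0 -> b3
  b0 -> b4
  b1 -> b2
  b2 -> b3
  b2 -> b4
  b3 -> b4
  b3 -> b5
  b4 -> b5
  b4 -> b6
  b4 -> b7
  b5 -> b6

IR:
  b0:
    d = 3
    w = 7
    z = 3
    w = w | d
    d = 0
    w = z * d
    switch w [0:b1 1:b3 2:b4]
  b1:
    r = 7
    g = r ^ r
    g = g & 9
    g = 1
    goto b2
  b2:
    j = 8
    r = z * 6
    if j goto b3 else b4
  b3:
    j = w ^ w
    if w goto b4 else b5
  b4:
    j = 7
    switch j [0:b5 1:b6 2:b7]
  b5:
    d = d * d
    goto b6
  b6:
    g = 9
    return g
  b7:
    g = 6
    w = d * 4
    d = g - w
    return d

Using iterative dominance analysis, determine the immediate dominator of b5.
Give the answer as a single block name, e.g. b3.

idom tree: b1←b0 b2←b1 b3←b0 b4←b0 b5←b0 b6←b0 b7←b4
Dom∩ at merges:
  b3: preds {b0,b2}: {b0} ∩ {b0,b1,b2} = {b0}; idom=b0
  b4: preds {b0,b2,b3}: {b0} ∩ {b0,b1,b2} ∩ {b0,b3} = {b0}; idom=b0
  b5: preds {b3,b4}: {b0,b3} ∩ {b0,b4} = {b0}; idom=b0
  b6: preds {b4,b5}: {b0,b4} ∩ {b0,b5} = {b0}; idom=b0

idom(b5) = b0

Answer: b0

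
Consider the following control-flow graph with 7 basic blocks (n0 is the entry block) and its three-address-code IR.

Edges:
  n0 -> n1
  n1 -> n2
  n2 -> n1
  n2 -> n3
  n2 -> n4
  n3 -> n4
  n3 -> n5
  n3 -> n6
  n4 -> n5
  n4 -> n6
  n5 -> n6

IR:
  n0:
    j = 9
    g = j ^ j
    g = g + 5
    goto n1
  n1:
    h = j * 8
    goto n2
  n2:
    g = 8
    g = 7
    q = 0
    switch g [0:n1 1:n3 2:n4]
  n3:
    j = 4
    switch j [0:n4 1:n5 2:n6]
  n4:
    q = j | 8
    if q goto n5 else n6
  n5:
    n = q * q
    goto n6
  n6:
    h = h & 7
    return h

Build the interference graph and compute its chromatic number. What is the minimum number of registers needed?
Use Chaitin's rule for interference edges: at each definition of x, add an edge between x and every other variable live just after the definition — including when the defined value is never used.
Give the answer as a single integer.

Answer: 4

Derivation:
def/use:
  n0: {g,j} / ∅
  n1: {h} / {j}
  n2: {g,q} / ∅
  n3: {j} / ∅
  n4: {q} / {j}
  n5: {n} / {q}
  n6: {h} / {h}

Backward fixpoint:
  live n0: ∅→{j}
  live n1: {j}→{h,j}
  live n2: {h,j}→{h,j,q}
  live n3: {h,q}→{h,j,q}
  live n4: {h,j}→{h,q}
  live n5: {h,q}→{h}
  live n6: {h}→∅

Interfere edges:
  g↔{h,j,q}
  h↔{g,j,n,q}
  j↔{g,h,q}
  n↔{h}
  q↔{g,h,j}

Chromatic number:
  lower bound: {g,h,j,q} mutually conflict ⇒ χ ≥ 4
  4-colouring: c0={h}  c1={g,n}  c2={j}  c3={q}
  χ = 4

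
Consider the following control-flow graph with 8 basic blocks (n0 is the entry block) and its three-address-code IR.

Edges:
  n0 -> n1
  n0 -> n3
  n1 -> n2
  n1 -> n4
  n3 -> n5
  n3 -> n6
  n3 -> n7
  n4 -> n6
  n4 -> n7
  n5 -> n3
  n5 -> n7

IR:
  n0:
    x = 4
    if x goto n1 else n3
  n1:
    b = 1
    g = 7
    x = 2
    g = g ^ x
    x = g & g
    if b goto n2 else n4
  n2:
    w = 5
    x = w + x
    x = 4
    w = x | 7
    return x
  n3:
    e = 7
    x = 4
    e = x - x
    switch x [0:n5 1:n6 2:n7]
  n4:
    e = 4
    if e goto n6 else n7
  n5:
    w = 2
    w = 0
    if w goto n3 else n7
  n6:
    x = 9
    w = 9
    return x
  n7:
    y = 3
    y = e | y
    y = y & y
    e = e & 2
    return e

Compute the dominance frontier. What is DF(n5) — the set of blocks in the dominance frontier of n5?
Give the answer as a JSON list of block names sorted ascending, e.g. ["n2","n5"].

Answer: ["n3", "n7"]

Derivation:
idom tree: n1←n0 n2←n1 n3←n0 n4←n1 n5←n3 n6←n0 n7←n0
Join-block Dom:
  n3: preds {n0,n5}: {n0} ∩ {n0,n3,n5} = {n0}; idom=n0
  n6: preds {n3,n4}: {n0,n3} ∩ {n0,n1,n4} = {n0}; idom=n0
  n7: preds {n3,n4,n5}: {n0,n3} ∩ {n0,n1,n4} ∩ {n0,n3,n5} = {n0}; idom=n0

Frontier:
  n3←n0: walk · to n0
  n3←n5: walk n5→n3 to n0
  n6←n3: walk n3 to n0
  n6←n4: walk n4→n1 to n0
  n7←n3: walk n3 to n0
  n7←n4: walk n4→n1 to n0
  n7←n5: walk n5→n3 to n0
  DF(n0)=∅
  DF(n1)={n6,n7}
  DF(n2)=∅
  DF(n3)={n3,n6,n7}
  DF(n4)={n6,n7}
  DF(n5)={n3,n7}
  DF(n6)=∅
  DF(n7)=∅

DF(n5) = ["n3", "n7"]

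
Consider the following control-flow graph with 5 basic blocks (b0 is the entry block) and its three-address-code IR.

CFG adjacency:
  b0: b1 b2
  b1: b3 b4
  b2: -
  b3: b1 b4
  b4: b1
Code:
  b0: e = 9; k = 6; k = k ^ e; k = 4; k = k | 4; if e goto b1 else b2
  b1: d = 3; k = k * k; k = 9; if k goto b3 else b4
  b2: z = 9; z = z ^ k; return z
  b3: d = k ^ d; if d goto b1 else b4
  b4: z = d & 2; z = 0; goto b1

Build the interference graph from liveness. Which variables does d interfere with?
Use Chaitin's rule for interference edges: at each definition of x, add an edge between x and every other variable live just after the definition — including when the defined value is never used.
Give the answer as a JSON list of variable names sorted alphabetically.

Answer: ["k"]

Derivation:
Per-block:
  b0 def {e,k} use ∅
  b1 def {d,k} use {k}
  b2 def {z} use {k}
  b3 def {d} use {d,k}
  b4 def {z} use {d}

Live sets:
  b0 li=∅ lo={k}
  b1 li={k} lo={d,k}
  b2 li={k} lo=∅
  b3 li={d,k} lo={d,k}
  b4 li={d,k} lo={k}

Interference:
  d: {k}
  e: {k}
  k: {d,e,z}
  z: {k}

N(d) = ["k"]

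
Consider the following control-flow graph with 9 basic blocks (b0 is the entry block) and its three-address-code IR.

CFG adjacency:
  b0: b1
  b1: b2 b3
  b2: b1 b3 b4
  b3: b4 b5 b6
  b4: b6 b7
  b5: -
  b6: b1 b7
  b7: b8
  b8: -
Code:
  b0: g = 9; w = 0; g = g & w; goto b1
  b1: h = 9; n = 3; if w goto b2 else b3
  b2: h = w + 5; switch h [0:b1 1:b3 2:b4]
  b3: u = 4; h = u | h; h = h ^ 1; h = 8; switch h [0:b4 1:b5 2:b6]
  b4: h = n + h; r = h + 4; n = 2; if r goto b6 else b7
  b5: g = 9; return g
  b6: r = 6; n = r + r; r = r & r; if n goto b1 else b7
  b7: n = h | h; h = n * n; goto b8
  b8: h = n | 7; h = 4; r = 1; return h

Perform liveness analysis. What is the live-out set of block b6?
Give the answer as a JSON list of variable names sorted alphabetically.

Answer: ["h", "w"]

Derivation:
def/use:
  b0: {g,w} / ∅
  b1: {h,n} / {w}
  b2: {h} / {w}
  b3: {h,u} / {h}
  b4: {h,n,r} / {h,n}
  b5: {g} / ∅
  b6: {n,r} / ∅
  b7: {h,n} / {h}
  b8: {h,r} / {n}

Liveness:
  b0 li=∅ lo={w}
  b1 li={w} lo={h,n,w}
  b2 li={n,w} lo={h,n,w}
  b3 li={h,n,w} lo={h,n,w}
  b4 li={h,n,w} lo={h,w}
  b5 li=∅ lo=∅
  b6 li={h,w} lo={h,w}
  b7 li={h} lo={n}
  b8 li={n} lo=∅

live-out(b6) = ["h", "w"]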